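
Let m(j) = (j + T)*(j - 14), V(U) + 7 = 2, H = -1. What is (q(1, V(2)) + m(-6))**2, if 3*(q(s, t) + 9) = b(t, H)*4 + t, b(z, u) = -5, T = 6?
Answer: 2704/9 ≈ 300.44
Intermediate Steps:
V(U) = -5 (V(U) = -7 + 2 = -5)
m(j) = (-14 + j)*(6 + j) (m(j) = (j + 6)*(j - 14) = (6 + j)*(-14 + j) = (-14 + j)*(6 + j))
q(s, t) = -47/3 + t/3 (q(s, t) = -9 + (-5*4 + t)/3 = -9 + (-20 + t)/3 = -9 + (-20/3 + t/3) = -47/3 + t/3)
(q(1, V(2)) + m(-6))**2 = ((-47/3 + (1/3)*(-5)) + (-84 + (-6)**2 - 8*(-6)))**2 = ((-47/3 - 5/3) + (-84 + 36 + 48))**2 = (-52/3 + 0)**2 = (-52/3)**2 = 2704/9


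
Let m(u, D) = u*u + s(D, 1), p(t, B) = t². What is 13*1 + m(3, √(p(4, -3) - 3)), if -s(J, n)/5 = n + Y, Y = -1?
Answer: 22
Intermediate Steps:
s(J, n) = 5 - 5*n (s(J, n) = -5*(n - 1) = -5*(-1 + n) = 5 - 5*n)
m(u, D) = u² (m(u, D) = u*u + (5 - 5*1) = u² + (5 - 5) = u² + 0 = u²)
13*1 + m(3, √(p(4, -3) - 3)) = 13*1 + 3² = 13 + 9 = 22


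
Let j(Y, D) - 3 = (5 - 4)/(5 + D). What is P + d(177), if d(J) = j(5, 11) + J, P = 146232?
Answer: 2342593/16 ≈ 1.4641e+5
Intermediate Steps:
j(Y, D) = 3 + 1/(5 + D) (j(Y, D) = 3 + (5 - 4)/(5 + D) = 3 + 1/(5 + D))
d(J) = 49/16 + J (d(J) = (16 + 3*11)/(5 + 11) + J = (16 + 33)/16 + J = (1/16)*49 + J = 49/16 + J)
P + d(177) = 146232 + (49/16 + 177) = 146232 + 2881/16 = 2342593/16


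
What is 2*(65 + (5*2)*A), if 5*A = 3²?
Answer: 166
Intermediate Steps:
A = 9/5 (A = (⅕)*3² = (⅕)*9 = 9/5 ≈ 1.8000)
2*(65 + (5*2)*A) = 2*(65 + (5*2)*(9/5)) = 2*(65 + 10*(9/5)) = 2*(65 + 18) = 2*83 = 166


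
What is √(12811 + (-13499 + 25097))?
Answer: √24409 ≈ 156.23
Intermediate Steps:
√(12811 + (-13499 + 25097)) = √(12811 + 11598) = √24409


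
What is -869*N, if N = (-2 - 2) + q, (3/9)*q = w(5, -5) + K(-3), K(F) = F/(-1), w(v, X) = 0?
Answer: -4345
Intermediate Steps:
K(F) = -F (K(F) = F*(-1) = -F)
q = 9 (q = 3*(0 - 1*(-3)) = 3*(0 + 3) = 3*3 = 9)
N = 5 (N = (-2 - 2) + 9 = -4 + 9 = 5)
-869*N = -869*5 = -4345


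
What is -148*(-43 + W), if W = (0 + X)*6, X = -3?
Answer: 9028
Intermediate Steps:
W = -18 (W = (0 - 3)*6 = -3*6 = -18)
-148*(-43 + W) = -148*(-43 - 18) = -148*(-61) = 9028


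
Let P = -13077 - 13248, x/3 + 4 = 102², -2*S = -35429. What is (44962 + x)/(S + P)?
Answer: -152324/17221 ≈ -8.8452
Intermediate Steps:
S = 35429/2 (S = -½*(-35429) = 35429/2 ≈ 17715.)
x = 31200 (x = -12 + 3*102² = -12 + 3*10404 = -12 + 31212 = 31200)
P = -26325
(44962 + x)/(S + P) = (44962 + 31200)/(35429/2 - 26325) = 76162/(-17221/2) = 76162*(-2/17221) = -152324/17221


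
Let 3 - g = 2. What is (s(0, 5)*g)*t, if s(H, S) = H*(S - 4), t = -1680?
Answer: 0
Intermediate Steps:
g = 1 (g = 3 - 1*2 = 3 - 2 = 1)
s(H, S) = H*(-4 + S)
(s(0, 5)*g)*t = ((0*(-4 + 5))*1)*(-1680) = ((0*1)*1)*(-1680) = (0*1)*(-1680) = 0*(-1680) = 0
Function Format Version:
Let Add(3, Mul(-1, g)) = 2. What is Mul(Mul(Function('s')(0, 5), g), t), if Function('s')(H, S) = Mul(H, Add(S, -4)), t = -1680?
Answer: 0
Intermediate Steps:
g = 1 (g = Add(3, Mul(-1, 2)) = Add(3, -2) = 1)
Function('s')(H, S) = Mul(H, Add(-4, S))
Mul(Mul(Function('s')(0, 5), g), t) = Mul(Mul(Mul(0, Add(-4, 5)), 1), -1680) = Mul(Mul(Mul(0, 1), 1), -1680) = Mul(Mul(0, 1), -1680) = Mul(0, -1680) = 0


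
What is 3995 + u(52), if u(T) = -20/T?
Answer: 51930/13 ≈ 3994.6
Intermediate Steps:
3995 + u(52) = 3995 - 20/52 = 3995 - 20*1/52 = 3995 - 5/13 = 51930/13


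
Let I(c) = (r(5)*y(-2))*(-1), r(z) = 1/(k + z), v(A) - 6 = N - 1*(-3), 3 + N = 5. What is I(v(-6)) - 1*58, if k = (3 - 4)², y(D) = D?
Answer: -173/3 ≈ -57.667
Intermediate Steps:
N = 2 (N = -3 + 5 = 2)
v(A) = 11 (v(A) = 6 + (2 - 1*(-3)) = 6 + (2 + 3) = 6 + 5 = 11)
k = 1 (k = (-1)² = 1)
r(z) = 1/(1 + z)
I(c) = ⅓ (I(c) = (-2/(1 + 5))*(-1) = (-2/6)*(-1) = ((⅙)*(-2))*(-1) = -⅓*(-1) = ⅓)
I(v(-6)) - 1*58 = ⅓ - 1*58 = ⅓ - 58 = -173/3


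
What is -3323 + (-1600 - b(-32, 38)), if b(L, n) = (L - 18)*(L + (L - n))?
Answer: -10023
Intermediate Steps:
b(L, n) = (-18 + L)*(-n + 2*L)
-3323 + (-1600 - b(-32, 38)) = -3323 + (-1600 - (-36*(-32) + 2*(-32)² + 18*38 - 1*(-32)*38)) = -3323 + (-1600 - (1152 + 2*1024 + 684 + 1216)) = -3323 + (-1600 - (1152 + 2048 + 684 + 1216)) = -3323 + (-1600 - 1*5100) = -3323 + (-1600 - 5100) = -3323 - 6700 = -10023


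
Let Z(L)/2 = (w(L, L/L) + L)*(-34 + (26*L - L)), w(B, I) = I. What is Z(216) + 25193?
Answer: 2354037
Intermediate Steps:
Z(L) = 2*(1 + L)*(-34 + 25*L) (Z(L) = 2*((L/L + L)*(-34 + (26*L - L))) = 2*((1 + L)*(-34 + 25*L)) = 2*(1 + L)*(-34 + 25*L))
Z(216) + 25193 = (-68 - 18*216 + 50*216²) + 25193 = (-68 - 3888 + 50*46656) + 25193 = (-68 - 3888 + 2332800) + 25193 = 2328844 + 25193 = 2354037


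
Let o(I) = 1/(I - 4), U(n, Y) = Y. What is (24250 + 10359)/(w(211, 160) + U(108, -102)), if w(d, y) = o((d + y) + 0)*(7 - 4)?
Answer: -12701503/37431 ≈ -339.33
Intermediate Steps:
o(I) = 1/(-4 + I)
w(d, y) = 3/(-4 + d + y) (w(d, y) = (7 - 4)/(-4 + ((d + y) + 0)) = 3/(-4 + (d + y)) = 3/(-4 + d + y))
(24250 + 10359)/(w(211, 160) + U(108, -102)) = (24250 + 10359)/(3/(-4 + 211 + 160) - 102) = 34609/(3/367 - 102) = 34609/(-37431/367) = 34609*(-367/37431) = -12701503/37431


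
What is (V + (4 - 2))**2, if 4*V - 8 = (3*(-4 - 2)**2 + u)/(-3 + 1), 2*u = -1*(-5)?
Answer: 24649/256 ≈ 96.285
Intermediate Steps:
u = 5/2 (u = (-1*(-5))/2 = (1/2)*5 = 5/2 ≈ 2.5000)
V = -189/16 (V = 2 + ((3*(-4 - 2)**2 + 5/2)/(-3 + 1))/4 = 2 + ((3*(-6)**2 + 5/2)/(-2))/4 = 2 + ((3*36 + 5/2)*(-1/2))/4 = 2 + ((108 + 5/2)*(-1/2))/4 = 2 + ((221/2)*(-1/2))/4 = 2 + (1/4)*(-221/4) = 2 - 221/16 = -189/16 ≈ -11.813)
(V + (4 - 2))**2 = (-189/16 + (4 - 2))**2 = (-189/16 + 2)**2 = (-157/16)**2 = 24649/256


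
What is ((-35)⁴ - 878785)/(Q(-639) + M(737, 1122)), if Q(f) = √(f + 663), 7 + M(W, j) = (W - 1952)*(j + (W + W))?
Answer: -392274954096/1989728659517 - 248736*√6/1989728659517 ≈ -0.19715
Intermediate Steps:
M(W, j) = -7 + (-1952 + W)*(j + 2*W) (M(W, j) = -7 + (W - 1952)*(j + (W + W)) = -7 + (-1952 + W)*(j + 2*W))
Q(f) = √(663 + f)
((-35)⁴ - 878785)/(Q(-639) + M(737, 1122)) = ((-35)⁴ - 878785)/(√(663 - 639) + (-7 - 3904*737 - 1952*1122 + 2*737² + 737*1122)) = (1500625 - 878785)/(√24 + (-7 - 2877248 - 2190144 + 2*543169 + 826914)) = 621840/(2*√6 + (-7 - 2877248 - 2190144 + 1086338 + 826914)) = 621840/(2*√6 - 3154147) = 621840/(-3154147 + 2*√6)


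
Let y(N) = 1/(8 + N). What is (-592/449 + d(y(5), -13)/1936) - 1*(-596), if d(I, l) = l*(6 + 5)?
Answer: 46988275/79024 ≈ 594.61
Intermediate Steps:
d(I, l) = 11*l (d(I, l) = l*11 = 11*l)
(-592/449 + d(y(5), -13)/1936) - 1*(-596) = (-592/449 + (11*(-13))/1936) - 1*(-596) = (-592*1/449 - 143*1/1936) + 596 = (-592/449 - 13/176) + 596 = -110029/79024 + 596 = 46988275/79024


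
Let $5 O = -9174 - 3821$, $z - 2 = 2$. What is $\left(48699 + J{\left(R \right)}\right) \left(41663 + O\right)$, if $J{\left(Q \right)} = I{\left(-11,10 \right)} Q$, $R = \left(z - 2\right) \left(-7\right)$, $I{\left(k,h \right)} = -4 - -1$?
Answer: $1904018424$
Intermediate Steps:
$z = 4$ ($z = 2 + 2 = 4$)
$I{\left(k,h \right)} = -3$ ($I{\left(k,h \right)} = -4 + 1 = -3$)
$R = -14$ ($R = \left(4 - 2\right) \left(-7\right) = 2 \left(-7\right) = -14$)
$J{\left(Q \right)} = - 3 Q$
$O = -2599$ ($O = \frac{-9174 - 3821}{5} = \frac{1}{5} \left(-12995\right) = -2599$)
$\left(48699 + J{\left(R \right)}\right) \left(41663 + O\right) = \left(48699 - -42\right) \left(41663 - 2599\right) = \left(48699 + 42\right) 39064 = 48741 \cdot 39064 = 1904018424$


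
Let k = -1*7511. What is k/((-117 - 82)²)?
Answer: -7511/39601 ≈ -0.18967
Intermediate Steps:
k = -7511
k/((-117 - 82)²) = -7511/(-117 - 82)² = -7511/((-199)²) = -7511/39601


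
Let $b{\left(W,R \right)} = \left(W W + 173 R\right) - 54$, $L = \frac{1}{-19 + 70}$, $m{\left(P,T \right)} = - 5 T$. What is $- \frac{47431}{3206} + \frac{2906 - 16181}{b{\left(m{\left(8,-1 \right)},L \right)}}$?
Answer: $\frac{527149316}{1046759} \approx 503.6$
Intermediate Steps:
$L = \frac{1}{51} \approx 0.019608$
$b{\left(W,R \right)} = -54 + W^{2} + 173 R$ ($b{\left(W,R \right)} = \left(W^{2} + 173 R\right) - 54 = -54 + W^{2} + 173 R$)
$- \frac{47431}{3206} + \frac{2906 - 16181}{b{\left(m{\left(8,-1 \right)},L \right)}} = - \frac{47431}{3206} + \frac{2906 - 16181}{-54 + \left(\left(-5\right) \left(-1\right)\right)^{2} + 173 \cdot \frac{1}{51}} = \left(-47431\right) \frac{1}{3206} - \frac{13275}{-54 + 5^{2} + \frac{173}{51}} = - \frac{47431}{3206} - \frac{13275}{-54 + 25 + \frac{173}{51}} = - \frac{47431}{3206} - \frac{13275}{- \frac{1306}{51}} = - \frac{47431}{3206} - - \frac{677025}{1306} = - \frac{47431}{3206} + \frac{677025}{1306} = \frac{527149316}{1046759}$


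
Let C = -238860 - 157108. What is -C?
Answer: 395968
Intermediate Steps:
C = -395968
-C = -1*(-395968) = 395968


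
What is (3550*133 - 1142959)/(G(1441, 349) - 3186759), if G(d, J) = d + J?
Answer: 670809/3184969 ≈ 0.21062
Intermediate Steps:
G(d, J) = J + d
(3550*133 - 1142959)/(G(1441, 349) - 3186759) = (3550*133 - 1142959)/((349 + 1441) - 3186759) = (472150 - 1142959)/(1790 - 3186759) = -670809/(-3184969) = -670809*(-1/3184969) = 670809/3184969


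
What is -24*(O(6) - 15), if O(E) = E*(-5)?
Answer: 1080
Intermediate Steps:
O(E) = -5*E
-24*(O(6) - 15) = -24*(-5*6 - 15) = -24*(-30 - 15) = -24*(-45) = 1080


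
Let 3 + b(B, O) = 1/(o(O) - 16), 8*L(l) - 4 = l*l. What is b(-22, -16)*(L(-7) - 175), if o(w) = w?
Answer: 130659/256 ≈ 510.39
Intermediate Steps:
L(l) = ½ + l²/8 (L(l) = ½ + (l*l)/8 = ½ + l²/8)
b(B, O) = -3 + 1/(-16 + O) (b(B, O) = -3 + 1/(O - 16) = -3 + 1/(-16 + O))
b(-22, -16)*(L(-7) - 175) = ((49 - 3*(-16))/(-16 - 16))*((½ + (⅛)*(-7)²) - 175) = ((49 + 48)/(-32))*((½ + (⅛)*49) - 175) = (-1/32*97)*((½ + 49/8) - 175) = -97*(53/8 - 175)/32 = -97/32*(-1347/8) = 130659/256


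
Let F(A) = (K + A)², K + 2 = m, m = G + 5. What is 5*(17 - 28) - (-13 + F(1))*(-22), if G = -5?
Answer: -319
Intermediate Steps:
m = 0 (m = -5 + 5 = 0)
K = -2 (K = -2 + 0 = -2)
F(A) = (-2 + A)²
5*(17 - 28) - (-13 + F(1))*(-22) = 5*(17 - 28) - (-13 + (-2 + 1)²)*(-22) = 5*(-11) - (-13 + (-1)²)*(-22) = -55 - (-13 + 1)*(-22) = -55 - (-12)*(-22) = -55 - 1*264 = -55 - 264 = -319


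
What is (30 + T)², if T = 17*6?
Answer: 17424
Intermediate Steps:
T = 102
(30 + T)² = (30 + 102)² = 132² = 17424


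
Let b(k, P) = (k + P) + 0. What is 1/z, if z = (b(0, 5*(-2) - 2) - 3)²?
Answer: 1/225 ≈ 0.0044444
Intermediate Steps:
b(k, P) = P + k (b(k, P) = (P + k) + 0 = P + k)
z = 225 (z = (((5*(-2) - 2) + 0) - 3)² = (((-10 - 2) + 0) - 3)² = ((-12 + 0) - 3)² = (-12 - 3)² = (-15)² = 225)
1/z = 1/225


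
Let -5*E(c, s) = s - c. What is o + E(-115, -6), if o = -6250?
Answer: -31359/5 ≈ -6271.8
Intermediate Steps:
E(c, s) = -s/5 + c/5 (E(c, s) = -(s - c)/5 = -s/5 + c/5)
o + E(-115, -6) = -6250 + (-⅕*(-6) + (⅕)*(-115)) = -6250 + (6/5 - 23) = -6250 - 109/5 = -31359/5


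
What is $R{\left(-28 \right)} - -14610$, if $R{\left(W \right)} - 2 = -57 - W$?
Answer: $14583$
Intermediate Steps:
$R{\left(W \right)} = -55 - W$ ($R{\left(W \right)} = 2 - \left(57 + W\right) = -55 - W$)
$R{\left(-28 \right)} - -14610 = \left(-55 - -28\right) - -14610 = \left(-55 + 28\right) + 14610 = -27 + 14610 = 14583$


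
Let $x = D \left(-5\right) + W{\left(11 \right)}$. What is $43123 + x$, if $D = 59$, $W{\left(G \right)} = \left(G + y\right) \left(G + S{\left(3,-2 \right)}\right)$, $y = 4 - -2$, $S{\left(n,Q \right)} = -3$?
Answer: $42964$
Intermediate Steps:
$y = 6$ ($y = 4 + 2 = 6$)
$W{\left(G \right)} = \left(-3 + G\right) \left(6 + G\right)$ ($W{\left(G \right)} = \left(G + 6\right) \left(G - 3\right) = \left(6 + G\right) \left(-3 + G\right) = \left(-3 + G\right) \left(6 + G\right)$)
$x = -159$ ($x = 59 \left(-5\right) + \left(-18 + 11^{2} + 3 \cdot 11\right) = -295 + \left(-18 + 121 + 33\right) = -295 + 136 = -159$)
$43123 + x = 43123 - 159 = 42964$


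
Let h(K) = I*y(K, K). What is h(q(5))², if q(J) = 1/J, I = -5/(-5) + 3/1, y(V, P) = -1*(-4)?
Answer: 256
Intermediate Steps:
y(V, P) = 4
I = 4 (I = -5*(-⅕) + 3*1 = 1 + 3 = 4)
q(J) = 1/J
h(K) = 16 (h(K) = 4*4 = 16)
h(q(5))² = 16² = 256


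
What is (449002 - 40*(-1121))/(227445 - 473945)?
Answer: -246921/123250 ≈ -2.0034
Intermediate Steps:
(449002 - 40*(-1121))/(227445 - 473945) = (449002 + 44840)/(-246500) = 493842*(-1/246500) = -246921/123250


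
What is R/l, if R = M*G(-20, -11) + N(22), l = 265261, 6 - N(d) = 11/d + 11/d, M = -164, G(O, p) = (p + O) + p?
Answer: 6893/265261 ≈ 0.025986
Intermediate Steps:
G(O, p) = O + 2*p (G(O, p) = (O + p) + p = O + 2*p)
N(d) = 6 - 22/d (N(d) = 6 - (11/d + 11/d) = 6 - 22/d)
R = 6893 (R = -164*(-20 + 2*(-11)) + (6 - 22/22) = -164*(-20 - 22) + (6 - 22*1/22) = -164*(-42) + (6 - 1) = 6888 + 5 = 6893)
R/l = 6893/265261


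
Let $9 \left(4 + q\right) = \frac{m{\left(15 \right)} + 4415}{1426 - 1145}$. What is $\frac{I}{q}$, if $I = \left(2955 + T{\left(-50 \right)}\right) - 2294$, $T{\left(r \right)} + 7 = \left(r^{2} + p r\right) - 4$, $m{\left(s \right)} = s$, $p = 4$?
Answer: $- \frac{3730275}{2843} \approx -1312.1$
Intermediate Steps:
$T{\left(r \right)} = -11 + r^{2} + 4 r$ ($T{\left(r \right)} = -7 - \left(4 - r^{2} - 4 r\right) = -7 + \left(-4 + r^{2} + 4 r\right) = -11 + r^{2} + 4 r$)
$I = 2950$ ($I = \left(2955 + \left(-11 + \left(-50\right)^{2} + 4 \left(-50\right)\right)\right) - 2294 = \left(2955 - -2289\right) - 2294 = \left(2955 + 2289\right) - 2294 = 5244 - 2294 = 2950$)
$q = - \frac{5686}{2529}$ ($q = -4 + \frac{\left(15 + 4415\right) \frac{1}{1426 - 1145}}{9} = -4 + \frac{4430 \cdot \frac{1}{281}}{9} = -4 + \frac{1}{9} \cdot \frac{4430}{281} = -4 + \frac{4430}{2529} = - \frac{5686}{2529} \approx -2.2483$)
$\frac{I}{q} = \frac{2950}{- \frac{5686}{2529}} = 2950 \left(- \frac{2529}{5686}\right) = - \frac{3730275}{2843}$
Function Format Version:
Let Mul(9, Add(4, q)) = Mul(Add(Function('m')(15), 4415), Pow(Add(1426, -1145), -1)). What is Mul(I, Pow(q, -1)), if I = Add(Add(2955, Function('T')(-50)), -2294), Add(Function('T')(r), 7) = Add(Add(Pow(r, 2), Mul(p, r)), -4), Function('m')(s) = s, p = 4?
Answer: Rational(-3730275, 2843) ≈ -1312.1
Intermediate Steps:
Function('T')(r) = Add(-11, Pow(r, 2), Mul(4, r)) (Function('T')(r) = Add(-7, Add(Add(Pow(r, 2), Mul(4, r)), -4)) = Add(-7, Add(-4, Pow(r, 2), Mul(4, r))) = Add(-11, Pow(r, 2), Mul(4, r)))
I = 2950 (I = Add(Add(2955, Add(-11, Pow(-50, 2), Mul(4, -50))), -2294) = Add(Add(2955, Add(-11, 2500, -200)), -2294) = Add(Add(2955, 2289), -2294) = Add(5244, -2294) = 2950)
q = Rational(-5686, 2529) (q = Add(-4, Mul(Rational(1, 9), Mul(Add(15, 4415), Pow(Add(1426, -1145), -1)))) = Add(-4, Mul(Rational(1, 9), Mul(4430, Pow(281, -1)))) = Add(-4, Mul(Rational(1, 9), Mul(4430, Rational(1, 281)))) = Add(-4, Mul(Rational(1, 9), Rational(4430, 281))) = Add(-4, Rational(4430, 2529)) = Rational(-5686, 2529) ≈ -2.2483)
Mul(I, Pow(q, -1)) = Mul(2950, Pow(Rational(-5686, 2529), -1)) = Mul(2950, Rational(-2529, 5686)) = Rational(-3730275, 2843)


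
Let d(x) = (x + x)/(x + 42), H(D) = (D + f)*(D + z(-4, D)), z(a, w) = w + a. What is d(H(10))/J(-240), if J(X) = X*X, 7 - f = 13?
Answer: 1/47700 ≈ 2.0964e-5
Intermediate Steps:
f = -6 (f = 7 - 1*13 = 7 - 13 = -6)
z(a, w) = a + w
J(X) = X²
H(D) = (-6 + D)*(-4 + 2*D) (H(D) = (D - 6)*(D + (-4 + D)) = (-6 + D)*(-4 + 2*D))
d(x) = 2*x/(42 + x) (d(x) = (2*x)/(42 + x) = 2*x/(42 + x))
d(H(10))/J(-240) = (2*(24 - 16*10 + 2*10²)/(42 + (24 - 16*10 + 2*10²)))/((-240)²) = (2*(24 - 160 + 2*100)/(42 + (24 - 160 + 2*100)))/57600 = (2*(24 - 160 + 200)/(42 + (24 - 160 + 200)))*(1/57600) = (2*64/(42 + 64))*(1/57600) = (2*64/106)*(1/57600) = (2*64*(1/106))*(1/57600) = (64/53)*(1/57600) = 1/47700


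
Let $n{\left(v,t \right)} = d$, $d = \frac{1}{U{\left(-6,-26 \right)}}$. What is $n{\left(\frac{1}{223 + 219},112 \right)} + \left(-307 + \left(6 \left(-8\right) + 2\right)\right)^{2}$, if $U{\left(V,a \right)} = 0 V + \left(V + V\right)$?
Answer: $\frac{1495307}{12} \approx 1.2461 \cdot 10^{5}$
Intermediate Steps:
$U{\left(V,a \right)} = 2 V$ ($U{\left(V,a \right)} = 0 + 2 V = 2 V$)
$d = - \frac{1}{12}$ ($d = \frac{1}{2 \left(-6\right)} = \frac{1}{-12} = - \frac{1}{12} \approx -0.083333$)
$n{\left(v,t \right)} = - \frac{1}{12}$
$n{\left(\frac{1}{223 + 219},112 \right)} + \left(-307 + \left(6 \left(-8\right) + 2\right)\right)^{2} = - \frac{1}{12} + \left(-307 + \left(6 \left(-8\right) + 2\right)\right)^{2} = - \frac{1}{12} + \left(-307 + \left(-48 + 2\right)\right)^{2} = - \frac{1}{12} + \left(-307 - 46\right)^{2} = - \frac{1}{12} + \left(-353\right)^{2} = - \frac{1}{12} + 124609 = \frac{1495307}{12}$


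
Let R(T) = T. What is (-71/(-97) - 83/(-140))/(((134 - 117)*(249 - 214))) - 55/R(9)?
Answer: -444243581/72720900 ≈ -6.1089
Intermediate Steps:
(-71/(-97) - 83/(-140))/(((134 - 117)*(249 - 214))) - 55/R(9) = (-71/(-97) - 83/(-140))/(((134 - 117)*(249 - 214))) - 55/9 = (-71*(-1/97) - 83*(-1/140))/((17*35)) - 55*1/9 = (71/97 + 83/140)/595 - 55/9 = (17991/13580)*(1/595) - 55/9 = 17991/8080100 - 55/9 = -444243581/72720900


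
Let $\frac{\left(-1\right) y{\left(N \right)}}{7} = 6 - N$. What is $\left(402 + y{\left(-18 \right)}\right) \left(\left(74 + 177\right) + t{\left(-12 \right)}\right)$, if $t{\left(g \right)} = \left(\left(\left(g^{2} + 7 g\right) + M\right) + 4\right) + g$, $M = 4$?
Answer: $71838$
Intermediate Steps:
$y{\left(N \right)} = -42 + 7 N$ ($y{\left(N \right)} = - 7 \left(6 - N\right) = -42 + 7 N$)
$t{\left(g \right)} = 8 + g^{2} + 8 g$ ($t{\left(g \right)} = \left(\left(\left(g^{2} + 7 g\right) + 4\right) + 4\right) + g = \left(\left(4 + g^{2} + 7 g\right) + 4\right) + g = \left(8 + g^{2} + 7 g\right) + g = 8 + g^{2} + 8 g$)
$\left(402 + y{\left(-18 \right)}\right) \left(\left(74 + 177\right) + t{\left(-12 \right)}\right) = \left(402 + \left(-42 + 7 \left(-18\right)\right)\right) \left(\left(74 + 177\right) + \left(8 + \left(-12\right)^{2} + 8 \left(-12\right)\right)\right) = \left(402 - 168\right) \left(251 + \left(8 + 144 - 96\right)\right) = \left(402 - 168\right) \left(251 + 56\right) = 234 \cdot 307 = 71838$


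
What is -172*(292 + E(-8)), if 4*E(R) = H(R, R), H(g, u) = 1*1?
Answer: -50267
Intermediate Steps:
H(g, u) = 1
E(R) = ¼ (E(R) = (¼)*1 = ¼)
-172*(292 + E(-8)) = -172*(292 + ¼) = -172*1169/4 = -50267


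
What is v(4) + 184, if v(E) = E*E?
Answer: 200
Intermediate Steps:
v(E) = E**2
v(4) + 184 = 4**2 + 184 = 16 + 184 = 200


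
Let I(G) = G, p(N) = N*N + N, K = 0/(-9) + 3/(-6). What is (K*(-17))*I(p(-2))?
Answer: 17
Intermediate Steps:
K = -½ (K = 0*(-⅑) + 3*(-⅙) = 0 - ½ = -½ ≈ -0.50000)
p(N) = N + N² (p(N) = N² + N = N + N²)
(K*(-17))*I(p(-2)) = (-½*(-17))*(-2*(1 - 2)) = 17*(-2*(-1))/2 = (17/2)*2 = 17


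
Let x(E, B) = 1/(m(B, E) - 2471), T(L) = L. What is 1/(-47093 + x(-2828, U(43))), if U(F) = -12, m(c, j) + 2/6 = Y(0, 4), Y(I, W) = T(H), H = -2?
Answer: -7420/349430063 ≈ -2.1235e-5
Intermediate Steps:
Y(I, W) = -2
m(c, j) = -7/3 (m(c, j) = -1/3 - 2 = -7/3)
x(E, B) = -3/7420 (x(E, B) = 1/(-7/3 - 2471) = 1/(-7420/3) = -3/7420)
1/(-47093 + x(-2828, U(43))) = 1/(-47093 - 3/7420) = 1/(-349430063/7420) = -7420/349430063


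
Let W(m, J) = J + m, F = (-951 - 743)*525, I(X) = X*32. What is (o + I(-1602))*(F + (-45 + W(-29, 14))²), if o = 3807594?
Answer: -3327169297500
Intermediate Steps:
I(X) = 32*X
F = -889350 (F = -1694*525 = -889350)
(o + I(-1602))*(F + (-45 + W(-29, 14))²) = (3807594 + 32*(-1602))*(-889350 + (-45 + (14 - 29))²) = (3807594 - 51264)*(-889350 + (-45 - 15)²) = 3756330*(-889350 + (-60)²) = 3756330*(-889350 + 3600) = 3756330*(-885750) = -3327169297500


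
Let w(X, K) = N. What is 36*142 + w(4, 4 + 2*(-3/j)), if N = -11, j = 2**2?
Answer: 5101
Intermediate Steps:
j = 4
w(X, K) = -11
36*142 + w(4, 4 + 2*(-3/j)) = 36*142 - 11 = 5112 - 11 = 5101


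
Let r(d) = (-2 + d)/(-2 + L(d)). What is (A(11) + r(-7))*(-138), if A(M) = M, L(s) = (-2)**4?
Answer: -10005/7 ≈ -1429.3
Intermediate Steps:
L(s) = 16
r(d) = -1/7 + d/14 (r(d) = (-2 + d)/(-2 + 16) = (-2 + d)/14 = (-2 + d)*(1/14) = -1/7 + d/14)
(A(11) + r(-7))*(-138) = (11 + (-1/7 + (1/14)*(-7)))*(-138) = (11 + (-1/7 - 1/2))*(-138) = (11 - 9/14)*(-138) = (145/14)*(-138) = -10005/7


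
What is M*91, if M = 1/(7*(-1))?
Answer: -13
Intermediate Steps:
M = -⅐ (M = 1/(-7) = -⅐ ≈ -0.14286)
M*91 = -⅐*91 = -13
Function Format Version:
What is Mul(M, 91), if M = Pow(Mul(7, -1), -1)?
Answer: -13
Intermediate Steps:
M = Rational(-1, 7) (M = Pow(-7, -1) = Rational(-1, 7) ≈ -0.14286)
Mul(M, 91) = Mul(Rational(-1, 7), 91) = -13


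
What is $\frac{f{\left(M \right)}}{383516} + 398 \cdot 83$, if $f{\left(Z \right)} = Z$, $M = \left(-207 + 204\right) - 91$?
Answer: $\frac{6334533725}{191758} \approx 33034.0$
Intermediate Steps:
$M = -94$ ($M = -3 - 91 = -94$)
$\frac{f{\left(M \right)}}{383516} + 398 \cdot 83 = - \frac{94}{383516} + 398 \cdot 83 = \left(-94\right) \frac{1}{383516} + 33034 = - \frac{47}{191758} + 33034 = \frac{6334533725}{191758}$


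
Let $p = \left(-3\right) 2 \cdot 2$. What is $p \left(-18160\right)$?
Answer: $217920$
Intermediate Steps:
$p = -12$ ($p = \left(-6\right) 2 = -12$)
$p \left(-18160\right) = \left(-12\right) \left(-18160\right) = 217920$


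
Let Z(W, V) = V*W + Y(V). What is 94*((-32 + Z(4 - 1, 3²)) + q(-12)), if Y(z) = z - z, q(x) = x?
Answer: -1598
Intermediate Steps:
Y(z) = 0
Z(W, V) = V*W (Z(W, V) = V*W + 0 = V*W)
94*((-32 + Z(4 - 1, 3²)) + q(-12)) = 94*((-32 + 3²*(4 - 1)) - 12) = 94*((-32 + 9*3) - 12) = 94*((-32 + 27) - 12) = 94*(-5 - 12) = 94*(-17) = -1598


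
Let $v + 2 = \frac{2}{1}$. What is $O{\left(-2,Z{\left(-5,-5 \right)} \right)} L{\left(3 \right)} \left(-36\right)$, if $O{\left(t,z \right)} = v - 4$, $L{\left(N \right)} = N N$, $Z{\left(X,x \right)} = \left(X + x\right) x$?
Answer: $1296$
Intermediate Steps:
$Z{\left(X,x \right)} = x \left(X + x\right)$
$L{\left(N \right)} = N^{2}$
$v = 0$ ($v = -2 + \frac{2}{1} = -2 + 2 \cdot 1 = -2 + 2 = 0$)
$O{\left(t,z \right)} = -4$ ($O{\left(t,z \right)} = 0 - 4 = -4$)
$O{\left(-2,Z{\left(-5,-5 \right)} \right)} L{\left(3 \right)} \left(-36\right) = - 4 \cdot 3^{2} \left(-36\right) = \left(-4\right) 9 \left(-36\right) = \left(-36\right) \left(-36\right) = 1296$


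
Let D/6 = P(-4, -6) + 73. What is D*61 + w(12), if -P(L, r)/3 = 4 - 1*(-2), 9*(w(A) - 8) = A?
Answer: 60418/3 ≈ 20139.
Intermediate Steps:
w(A) = 8 + A/9
P(L, r) = -18 (P(L, r) = -3*(4 - 1*(-2)) = -3*(4 + 2) = -3*6 = -18)
D = 330 (D = 6*(-18 + 73) = 6*55 = 330)
D*61 + w(12) = 330*61 + (8 + (⅑)*12) = 20130 + (8 + 4/3) = 20130 + 28/3 = 60418/3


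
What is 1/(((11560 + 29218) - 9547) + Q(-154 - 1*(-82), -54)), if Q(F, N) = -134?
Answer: 1/31097 ≈ 3.2157e-5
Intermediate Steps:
1/(((11560 + 29218) - 9547) + Q(-154 - 1*(-82), -54)) = 1/(((11560 + 29218) - 9547) - 134) = 1/((40778 - 9547) - 134) = 1/(31231 - 134) = 1/31097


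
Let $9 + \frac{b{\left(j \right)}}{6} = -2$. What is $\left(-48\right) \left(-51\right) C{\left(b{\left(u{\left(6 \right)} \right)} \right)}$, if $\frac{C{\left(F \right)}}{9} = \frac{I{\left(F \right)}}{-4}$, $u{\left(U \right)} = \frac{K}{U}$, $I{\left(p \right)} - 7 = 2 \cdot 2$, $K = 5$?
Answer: $-60588$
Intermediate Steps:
$I{\left(p \right)} = 11$ ($I{\left(p \right)} = 7 + 2 \cdot 2 = 7 + 4 = 11$)
$u{\left(U \right)} = \frac{5}{U}$
$b{\left(j \right)} = -66$ ($b{\left(j \right)} = -54 + 6 \left(-2\right) = -54 - 12 = -66$)
$C{\left(F \right)} = - \frac{99}{4}$ ($C{\left(F \right)} = 9 \frac{11}{-4} = 9 \cdot 11 \left(- \frac{1}{4}\right) = 9 \left(- \frac{11}{4}\right) = - \frac{99}{4}$)
$\left(-48\right) \left(-51\right) C{\left(b{\left(u{\left(6 \right)} \right)} \right)} = \left(-48\right) \left(-51\right) \left(- \frac{99}{4}\right) = 2448 \left(- \frac{99}{4}\right) = -60588$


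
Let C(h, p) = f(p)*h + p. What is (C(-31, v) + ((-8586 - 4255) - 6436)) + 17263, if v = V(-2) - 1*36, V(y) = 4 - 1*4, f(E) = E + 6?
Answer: -1120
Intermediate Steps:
f(E) = 6 + E
V(y) = 0 (V(y) = 4 - 4 = 0)
v = -36 (v = 0 - 1*36 = 0 - 36 = -36)
C(h, p) = p + h*(6 + p) (C(h, p) = (6 + p)*h + p = h*(6 + p) + p = p + h*(6 + p))
(C(-31, v) + ((-8586 - 4255) - 6436)) + 17263 = ((-36 - 31*(6 - 36)) + ((-8586 - 4255) - 6436)) + 17263 = ((-36 - 31*(-30)) + (-12841 - 6436)) + 17263 = ((-36 + 930) - 19277) + 17263 = (894 - 19277) + 17263 = -18383 + 17263 = -1120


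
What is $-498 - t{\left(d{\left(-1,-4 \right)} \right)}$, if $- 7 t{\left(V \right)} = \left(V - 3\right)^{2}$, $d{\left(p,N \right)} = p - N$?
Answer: $-498$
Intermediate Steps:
$t{\left(V \right)} = - \frac{\left(-3 + V\right)^{2}}{7}$ ($t{\left(V \right)} = - \frac{\left(V - 3\right)^{2}}{7} = - \frac{\left(-3 + V\right)^{2}}{7}$)
$-498 - t{\left(d{\left(-1,-4 \right)} \right)} = -498 - - \frac{\left(-3 - -3\right)^{2}}{7} = -498 - - \frac{\left(-3 + \left(-1 + 4\right)\right)^{2}}{7} = -498 - - \frac{\left(-3 + 3\right)^{2}}{7} = -498 - - \frac{0^{2}}{7} = -498 - \left(- \frac{1}{7}\right) 0 = -498 - 0 = -498 + 0 = -498$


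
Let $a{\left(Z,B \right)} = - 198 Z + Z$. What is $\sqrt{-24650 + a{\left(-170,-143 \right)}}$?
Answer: $2 \sqrt{2210} \approx 94.021$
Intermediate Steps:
$a{\left(Z,B \right)} = - 197 Z$
$\sqrt{-24650 + a{\left(-170,-143 \right)}} = \sqrt{-24650 - -33490} = \sqrt{-24650 + 33490} = \sqrt{8840} = 2 \sqrt{2210}$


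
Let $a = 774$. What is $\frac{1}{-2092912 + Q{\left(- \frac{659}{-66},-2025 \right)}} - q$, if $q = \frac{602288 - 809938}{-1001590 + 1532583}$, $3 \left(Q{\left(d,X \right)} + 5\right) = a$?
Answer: $\frac{434540110357}{1111187280387} \approx 0.39106$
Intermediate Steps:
$Q{\left(d,X \right)} = 253$ ($Q{\left(d,X \right)} = -5 + \frac{1}{3} \cdot 774 = -5 + 258 = 253$)
$q = - \frac{207650}{530993} \approx -0.39106$
$\frac{1}{-2092912 + Q{\left(- \frac{659}{-66},-2025 \right)}} - q = \frac{1}{-2092912 + 253} - - \frac{207650}{530993} = \frac{1}{-2092659} + \frac{207650}{530993} = - \frac{1}{2092659} + \frac{207650}{530993} = \frac{434540110357}{1111187280387}$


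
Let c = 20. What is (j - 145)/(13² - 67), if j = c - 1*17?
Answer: -71/51 ≈ -1.3922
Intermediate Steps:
j = 3 (j = 20 - 1*17 = 20 - 17 = 3)
(j - 145)/(13² - 67) = (3 - 145)/(13² - 67) = -142/(169 - 67) = -142/102 = -142*1/102 = -71/51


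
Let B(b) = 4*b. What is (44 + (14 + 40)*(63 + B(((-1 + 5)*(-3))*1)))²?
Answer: 729316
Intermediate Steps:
(44 + (14 + 40)*(63 + B(((-1 + 5)*(-3))*1)))² = (44 + (14 + 40)*(63 + 4*(((-1 + 5)*(-3))*1)))² = (44 + 54*(63 + 4*((4*(-3))*1)))² = (44 + 54*(63 + 4*(-12*1)))² = (44 + 54*(63 + 4*(-12)))² = (44 + 54*(63 - 48))² = (44 + 54*15)² = (44 + 810)² = 854² = 729316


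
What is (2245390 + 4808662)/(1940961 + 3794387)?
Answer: 1763513/1433837 ≈ 1.2299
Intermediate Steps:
(2245390 + 4808662)/(1940961 + 3794387) = 7054052/5735348 = 7054052*(1/5735348) = 1763513/1433837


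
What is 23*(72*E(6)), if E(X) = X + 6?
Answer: 19872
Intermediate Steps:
E(X) = 6 + X
23*(72*E(6)) = 23*(72*(6 + 6)) = 23*(72*12) = 23*864 = 19872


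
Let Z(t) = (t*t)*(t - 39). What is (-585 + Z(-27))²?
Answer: 2371592601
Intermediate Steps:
Z(t) = t²*(-39 + t)
(-585 + Z(-27))² = (-585 + (-27)²*(-39 - 27))² = (-585 + 729*(-66))² = (-585 - 48114)² = (-48699)² = 2371592601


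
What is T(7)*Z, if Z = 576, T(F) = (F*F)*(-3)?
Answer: -84672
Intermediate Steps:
T(F) = -3*F² (T(F) = F²*(-3) = -3*F²)
T(7)*Z = -3*7²*576 = -3*49*576 = -147*576 = -84672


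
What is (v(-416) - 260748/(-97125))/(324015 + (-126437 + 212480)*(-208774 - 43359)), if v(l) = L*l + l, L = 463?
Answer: 1562266271/175585453979250 ≈ 8.8975e-6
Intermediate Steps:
v(l) = 464*l (v(l) = 463*l + l = 464*l)
(v(-416) - 260748/(-97125))/(324015 + (-126437 + 212480)*(-208774 - 43359)) = (464*(-416) - 260748/(-97125))/(324015 + (-126437 + 212480)*(-208774 - 43359)) = (-193024 - 260748*(-1/97125))/(324015 + 86043*(-252133)) = (-193024 + 86916/32375)/(324015 - 21694279719) = -6249065084/32375/(-21693955704) = -6249065084/32375*(-1/21693955704) = 1562266271/175585453979250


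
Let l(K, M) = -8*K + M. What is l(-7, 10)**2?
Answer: 4356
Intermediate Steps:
l(K, M) = M - 8*K
l(-7, 10)**2 = (10 - 8*(-7))**2 = (10 + 56)**2 = 66**2 = 4356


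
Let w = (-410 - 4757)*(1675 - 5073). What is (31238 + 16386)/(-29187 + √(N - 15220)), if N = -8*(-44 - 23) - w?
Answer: -1390001688/869453119 - 238120*I*√702886/869453119 ≈ -1.5987 - 0.22961*I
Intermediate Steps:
w = 17557466 (w = -5167*(-3398) = 17557466)
N = -17556930 (N = -8*(-44 - 23) - 1*17557466 = -8*(-67) - 17557466 = 536 - 17557466 = -17556930)
(31238 + 16386)/(-29187 + √(N - 15220)) = (31238 + 16386)/(-29187 + √(-17556930 - 15220)) = 47624/(-29187 + √(-17572150)) = 47624/(-29187 + 5*I*√702886)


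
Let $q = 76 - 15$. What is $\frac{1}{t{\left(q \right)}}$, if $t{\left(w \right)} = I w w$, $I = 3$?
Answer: $\frac{1}{11163} \approx 8.9582 \cdot 10^{-5}$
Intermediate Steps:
$q = 61$
$t{\left(w \right)} = 3 w^{2}$ ($t{\left(w \right)} = 3 w w = 3 w^{2}$)
$\frac{1}{t{\left(q \right)}} = \frac{1}{3 \cdot 61^{2}} = \frac{1}{3 \cdot 3721} = \frac{1}{11163}$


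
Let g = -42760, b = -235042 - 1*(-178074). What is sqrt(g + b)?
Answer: 4*I*sqrt(6233) ≈ 315.8*I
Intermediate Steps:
b = -56968 (b = -235042 + 178074 = -56968)
sqrt(g + b) = sqrt(-42760 - 56968) = sqrt(-99728) = 4*I*sqrt(6233)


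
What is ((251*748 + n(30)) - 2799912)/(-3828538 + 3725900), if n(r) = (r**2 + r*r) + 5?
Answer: 2610359/102638 ≈ 25.433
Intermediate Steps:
n(r) = 5 + 2*r**2 (n(r) = (r**2 + r**2) + 5 = 2*r**2 + 5 = 5 + 2*r**2)
((251*748 + n(30)) - 2799912)/(-3828538 + 3725900) = ((251*748 + (5 + 2*30**2)) - 2799912)/(-3828538 + 3725900) = ((187748 + (5 + 2*900)) - 2799912)/(-102638) = ((187748 + (5 + 1800)) - 2799912)*(-1/102638) = ((187748 + 1805) - 2799912)*(-1/102638) = (189553 - 2799912)*(-1/102638) = -2610359*(-1/102638) = 2610359/102638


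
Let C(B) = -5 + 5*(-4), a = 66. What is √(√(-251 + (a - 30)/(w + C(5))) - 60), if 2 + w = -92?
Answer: √(-849660 + 119*I*√3558695)/119 ≈ 1.0146 + 7.8121*I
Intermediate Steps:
w = -94 (w = -2 - 92 = -94)
C(B) = -25 (C(B) = -5 - 20 = -25)
√(√(-251 + (a - 30)/(w + C(5))) - 60) = √(√(-251 + (66 - 30)/(-94 - 25)) - 60) = √(√(-251 + 36/(-119)) - 60) = √(√(-251 + 36*(-1/119)) - 60) = √(√(-251 - 36/119) - 60) = √(√(-29905/119) - 60) = √(I*√3558695/119 - 60) = √(-60 + I*√3558695/119)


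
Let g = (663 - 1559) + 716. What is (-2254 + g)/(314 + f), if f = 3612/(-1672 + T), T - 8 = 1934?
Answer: -54765/7366 ≈ -7.4348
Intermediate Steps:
T = 1942 (T = 8 + 1934 = 1942)
g = -180 (g = -896 + 716 = -180)
f = 602/45 (f = 3612/(-1672 + 1942) = 3612/270 = 3612*(1/270) = 602/45 ≈ 13.378)
(-2254 + g)/(314 + f) = (-2254 - 180)/(314 + 602/45) = -2434/14732/45 = -2434*45/14732 = -54765/7366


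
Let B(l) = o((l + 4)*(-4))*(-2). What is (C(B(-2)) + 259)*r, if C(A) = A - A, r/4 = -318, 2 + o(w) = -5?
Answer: -329448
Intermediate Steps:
o(w) = -7 (o(w) = -2 - 5 = -7)
r = -1272 (r = 4*(-318) = -1272)
B(l) = 14 (B(l) = -7*(-2) = 14)
C(A) = 0
(C(B(-2)) + 259)*r = (0 + 259)*(-1272) = 259*(-1272) = -329448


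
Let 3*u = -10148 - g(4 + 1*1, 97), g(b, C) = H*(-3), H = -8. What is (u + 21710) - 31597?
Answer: -39833/3 ≈ -13278.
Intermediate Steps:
g(b, C) = 24 (g(b, C) = -8*(-3) = 24)
u = -10172/3 (u = (-10148 - 1*24)/3 = (-10148 - 24)/3 = (⅓)*(-10172) = -10172/3 ≈ -3390.7)
(u + 21710) - 31597 = (-10172/3 + 21710) - 31597 = 54958/3 - 31597 = -39833/3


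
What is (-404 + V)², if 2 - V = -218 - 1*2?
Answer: 33124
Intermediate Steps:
V = 222 (V = 2 - (-218 - 1*2) = 2 - (-218 - 2) = 2 - 1*(-220) = 2 + 220 = 222)
(-404 + V)² = (-404 + 222)² = (-182)² = 33124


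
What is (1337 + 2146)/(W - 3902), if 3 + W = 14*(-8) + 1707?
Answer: -1161/770 ≈ -1.5078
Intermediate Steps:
W = 1592 (W = -3 + (14*(-8) + 1707) = -3 + (-112 + 1707) = -3 + 1595 = 1592)
(1337 + 2146)/(W - 3902) = (1337 + 2146)/(1592 - 3902) = 3483/(-2310) = 3483*(-1/2310) = -1161/770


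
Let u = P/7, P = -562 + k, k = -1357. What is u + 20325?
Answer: 140356/7 ≈ 20051.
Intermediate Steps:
P = -1919 (P = -562 - 1357 = -1919)
u = -1919/7 ≈ -274.14
u + 20325 = -1919/7 + 20325 = 140356/7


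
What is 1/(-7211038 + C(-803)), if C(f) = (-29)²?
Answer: -1/7210197 ≈ -1.3869e-7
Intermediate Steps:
C(f) = 841
1/(-7211038 + C(-803)) = 1/(-7211038 + 841) = 1/(-7210197) = -1/7210197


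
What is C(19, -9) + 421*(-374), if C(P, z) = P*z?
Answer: -157625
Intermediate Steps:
C(19, -9) + 421*(-374) = 19*(-9) + 421*(-374) = -171 - 157454 = -157625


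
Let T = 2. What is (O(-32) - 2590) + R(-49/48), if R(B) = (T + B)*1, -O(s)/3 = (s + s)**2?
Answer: -714097/48 ≈ -14877.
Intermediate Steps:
O(s) = -12*s**2 (O(s) = -3*(s + s)**2 = -3*4*s**2 = -12*s**2)
R(B) = 2 + B (R(B) = (2 + B)*1 = 2 + B)
(O(-32) - 2590) + R(-49/48) = (-12*(-32)**2 - 2590) + (2 - 49/48) = (-12*1024 - 2590) + (2 - 49*1/48) = (-12288 - 2590) + (2 - 49/48) = -14878 + 47/48 = -714097/48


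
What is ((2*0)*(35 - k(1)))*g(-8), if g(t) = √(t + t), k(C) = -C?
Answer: 0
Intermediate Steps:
g(t) = √2*√t (g(t) = √(2*t) = √2*√t)
((2*0)*(35 - k(1)))*g(-8) = ((2*0)*(35 - (-1)))*(√2*√(-8)) = (0*(35 - 1*(-1)))*(√2*(2*I*√2)) = (0*(35 + 1))*(4*I) = (0*36)*(4*I) = 0*(4*I) = 0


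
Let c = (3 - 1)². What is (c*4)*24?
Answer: 384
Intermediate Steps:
c = 4 (c = 2² = 4)
(c*4)*24 = (4*4)*24 = 16*24 = 384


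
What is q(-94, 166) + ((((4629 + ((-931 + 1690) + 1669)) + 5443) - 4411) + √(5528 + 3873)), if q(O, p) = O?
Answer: 7995 + √9401 ≈ 8092.0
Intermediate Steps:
q(-94, 166) + ((((4629 + ((-931 + 1690) + 1669)) + 5443) - 4411) + √(5528 + 3873)) = -94 + ((((4629 + ((-931 + 1690) + 1669)) + 5443) - 4411) + √(5528 + 3873)) = -94 + ((((4629 + (759 + 1669)) + 5443) - 4411) + √9401) = -94 + ((((4629 + 2428) + 5443) - 4411) + √9401) = -94 + (((7057 + 5443) - 4411) + √9401) = -94 + ((12500 - 4411) + √9401) = -94 + (8089 + √9401) = 7995 + √9401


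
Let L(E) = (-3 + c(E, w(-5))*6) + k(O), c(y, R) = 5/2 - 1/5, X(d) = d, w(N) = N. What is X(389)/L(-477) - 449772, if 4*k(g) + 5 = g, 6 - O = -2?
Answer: -103889552/231 ≈ -4.4974e+5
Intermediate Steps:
O = 8 (O = 6 - 1*(-2) = 6 + 2 = 8)
k(g) = -5/4 + g/4
c(y, R) = 23/10 (c(y, R) = 5*(½) - 1*⅕ = 5/2 - ⅕ = 23/10)
L(E) = 231/20 (L(E) = (-3 + (23/10)*6) + (-5/4 + (¼)*8) = (-3 + 69/5) + (-5/4 + 2) = 54/5 + ¾ = 231/20)
X(389)/L(-477) - 449772 = 389/(231/20) - 449772 = 389*(20/231) - 449772 = 7780/231 - 449772 = -103889552/231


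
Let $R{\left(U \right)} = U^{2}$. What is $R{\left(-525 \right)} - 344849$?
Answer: $-69224$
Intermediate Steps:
$R{\left(-525 \right)} - 344849 = \left(-525\right)^{2} - 344849 = 275625 - 344849 = -69224$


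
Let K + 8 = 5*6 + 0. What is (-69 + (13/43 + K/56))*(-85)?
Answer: 6990315/1204 ≈ 5805.9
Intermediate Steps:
K = 22 (K = -8 + (5*6 + 0) = -8 + (30 + 0) = -8 + 30 = 22)
(-69 + (13/43 + K/56))*(-85) = (-69 + (13/43 + 22/56))*(-85) = (-69 + (13*(1/43) + 22*(1/56)))*(-85) = (-69 + (13/43 + 11/28))*(-85) = (-69 + 837/1204)*(-85) = -82239/1204*(-85) = 6990315/1204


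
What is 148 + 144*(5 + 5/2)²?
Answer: 8248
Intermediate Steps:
148 + 144*(5 + 5/2)² = 148 + 144*(15/2)² = 148 + 144*(225/4) = 148 + 8100 = 8248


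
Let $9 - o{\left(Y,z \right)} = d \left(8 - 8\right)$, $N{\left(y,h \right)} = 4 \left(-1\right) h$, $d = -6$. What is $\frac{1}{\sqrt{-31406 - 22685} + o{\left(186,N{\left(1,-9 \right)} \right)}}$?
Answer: $\frac{9}{54172} - \frac{i \sqrt{54091}}{54172} \approx 0.00016614 - 0.0042933 i$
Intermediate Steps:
$N{\left(y,h \right)} = - 4 h$
$o{\left(Y,z \right)} = 9$ ($o{\left(Y,z \right)} = 9 - - 6 \left(8 - 8\right) = 9 - \left(-6\right) 0 = 9 - 0 = 9 + 0 = 9$)
$\frac{1}{\sqrt{-31406 - 22685} + o{\left(186,N{\left(1,-9 \right)} \right)}} = \frac{1}{\sqrt{-31406 - 22685} + 9} = \frac{1}{\sqrt{-54091} + 9} = \frac{1}{i \sqrt{54091} + 9} = \frac{1}{9 + i \sqrt{54091}}$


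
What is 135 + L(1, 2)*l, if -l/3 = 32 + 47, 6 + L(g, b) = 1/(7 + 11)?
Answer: 9263/6 ≈ 1543.8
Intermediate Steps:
L(g, b) = -107/18 (L(g, b) = -6 + 1/(7 + 11) = -6 + 1/18 = -107/18)
l = -237 (l = -3*(32 + 47) = -3*79 = -237)
135 + L(1, 2)*l = 135 - 107/18*(-237) = 135 + 8453/6 = 9263/6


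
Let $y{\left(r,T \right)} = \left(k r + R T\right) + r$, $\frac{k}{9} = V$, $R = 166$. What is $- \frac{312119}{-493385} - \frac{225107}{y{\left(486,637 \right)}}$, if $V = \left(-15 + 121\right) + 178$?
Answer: $\frac{309810575641}{665302042940} \approx 0.46567$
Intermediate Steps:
$V = 284$ ($V = 106 + 178 = 284$)
$k = 2556$ ($k = 9 \cdot 284 = 2556$)
$y{\left(r,T \right)} = 166 T + 2557 r$ ($y{\left(r,T \right)} = \left(2556 r + 166 T\right) + r = \left(166 T + 2556 r\right) + r = 166 T + 2557 r$)
$- \frac{312119}{-493385} - \frac{225107}{y{\left(486,637 \right)}} = - \frac{312119}{-493385} - \frac{225107}{166 \cdot 637 + 2557 \cdot 486} = \left(-312119\right) \left(- \frac{1}{493385}\right) - \frac{225107}{105742 + 1242702} = \frac{312119}{493385} - \frac{225107}{1348444} = \frac{309810575641}{665302042940}$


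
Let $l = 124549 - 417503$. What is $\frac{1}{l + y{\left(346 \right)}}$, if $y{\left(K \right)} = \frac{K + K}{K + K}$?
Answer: $- \frac{1}{292953} \approx -3.4135 \cdot 10^{-6}$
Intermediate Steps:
$l = -292954$ ($l = 124549 - 417503 = -292954$)
$y{\left(K \right)} = 1$ ($y{\left(K \right)} = \frac{2 K}{2 K} = 2 K \frac{1}{2 K} = 1$)
$\frac{1}{l + y{\left(346 \right)}} = \frac{1}{-292954 + 1} = \frac{1}{-292953} = - \frac{1}{292953}$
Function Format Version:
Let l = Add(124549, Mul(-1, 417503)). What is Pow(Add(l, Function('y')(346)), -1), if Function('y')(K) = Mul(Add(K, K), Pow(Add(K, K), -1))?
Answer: Rational(-1, 292953) ≈ -3.4135e-6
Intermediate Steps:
l = -292954 (l = Add(124549, -417503) = -292954)
Function('y')(K) = 1 (Function('y')(K) = Mul(Mul(2, K), Pow(Mul(2, K), -1)) = Mul(Mul(2, K), Mul(Rational(1, 2), Pow(K, -1))) = 1)
Pow(Add(l, Function('y')(346)), -1) = Pow(Add(-292954, 1), -1) = Pow(-292953, -1) = Rational(-1, 292953)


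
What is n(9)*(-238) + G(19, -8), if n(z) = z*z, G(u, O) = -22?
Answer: -19300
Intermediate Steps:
n(z) = z²
n(9)*(-238) + G(19, -8) = 9²*(-238) - 22 = 81*(-238) - 22 = -19278 - 22 = -19300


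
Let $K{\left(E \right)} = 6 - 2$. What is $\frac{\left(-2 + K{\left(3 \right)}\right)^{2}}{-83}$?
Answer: $- \frac{4}{83} \approx -0.048193$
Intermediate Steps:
$K{\left(E \right)} = 4$ ($K{\left(E \right)} = 6 - 2 = 4$)
$\frac{\left(-2 + K{\left(3 \right)}\right)^{2}}{-83} = \frac{\left(-2 + 4\right)^{2}}{-83} = - \frac{2^{2}}{83} = \left(- \frac{1}{83}\right) 4 = - \frac{4}{83}$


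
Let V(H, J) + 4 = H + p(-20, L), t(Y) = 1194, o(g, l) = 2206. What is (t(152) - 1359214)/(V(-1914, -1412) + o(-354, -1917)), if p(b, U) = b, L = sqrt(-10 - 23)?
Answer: -339505/67 ≈ -5067.2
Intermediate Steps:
L = I*sqrt(33) (L = sqrt(-33) = I*sqrt(33) ≈ 5.7446*I)
V(H, J) = -24 + H (V(H, J) = -4 + (H - 20) = -4 + (-20 + H) = -24 + H)
(t(152) - 1359214)/(V(-1914, -1412) + o(-354, -1917)) = (1194 - 1359214)/((-24 - 1914) + 2206) = -1358020/(-1938 + 2206) = -1358020/268 = -1358020*1/268 = -339505/67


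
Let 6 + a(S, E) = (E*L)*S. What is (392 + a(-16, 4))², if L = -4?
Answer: 412164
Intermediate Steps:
a(S, E) = -6 - 4*E*S (a(S, E) = -6 + (E*(-4))*S = -6 + (-4*E)*S = -6 - 4*E*S)
(392 + a(-16, 4))² = (392 + (-6 - 4*4*(-16)))² = (392 + (-6 + 256))² = (392 + 250)² = 642² = 412164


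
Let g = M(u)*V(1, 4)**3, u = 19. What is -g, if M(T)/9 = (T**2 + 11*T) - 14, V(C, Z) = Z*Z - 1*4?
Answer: -8646912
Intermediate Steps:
V(C, Z) = -4 + Z**2 (V(C, Z) = Z**2 - 4 = -4 + Z**2)
M(T) = -126 + 9*T**2 + 99*T (M(T) = 9*((T**2 + 11*T) - 14) = 9*(-14 + T**2 + 11*T) = -126 + 9*T**2 + 99*T)
g = 8646912 (g = (-126 + 9*19**2 + 99*19)*(-4 + 4**2)**3 = (-126 + 9*361 + 1881)*(-4 + 16)**3 = (-126 + 3249 + 1881)*12**3 = 5004*1728 = 8646912)
-g = -1*8646912 = -8646912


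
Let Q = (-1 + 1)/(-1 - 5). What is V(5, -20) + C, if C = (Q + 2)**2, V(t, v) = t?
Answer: 9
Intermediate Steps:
Q = 0 (Q = 0/(-6) = 0*(-1/6) = 0)
C = 4 (C = (0 + 2)**2 = 2**2 = 4)
V(5, -20) + C = 5 + 4 = 9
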